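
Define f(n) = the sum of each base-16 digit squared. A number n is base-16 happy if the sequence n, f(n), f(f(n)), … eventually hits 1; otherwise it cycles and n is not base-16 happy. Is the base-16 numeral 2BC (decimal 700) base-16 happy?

700 = (2,11,12)_16 → 2² + 11² + 12² = 4 + 121 + 144 = 269
269 = (1,0,13)_16 → 1² + 0² + 13² = 1 + 0 + 169 = 170
170 = (10,10)_16 → 10² + 10² = 100 + 100 = 200
200 = (12,8)_16 → 12² + 8² = 144 + 64 = 208
208 = (13,0)_16 → 13² + 0² = 169 + 0 = 169
169 = (10,9)_16 → 10² + 9² = 100 + 81 = 181
181 = (11,5)_16 → 11² + 5² = 121 + 25 = 146
146 = (9,2)_16 → 9² + 2² = 81 + 4 = 85
85 = (5,5)_16 → 5² + 5² = 25 + 25 = 50
50 = (3,2)_16 → 3² + 2² = 9 + 4 = 13
13 = (13)_16 → 13² = 169  — 169 already seen; the sequence cycles without reaching 1.

not base-16 happy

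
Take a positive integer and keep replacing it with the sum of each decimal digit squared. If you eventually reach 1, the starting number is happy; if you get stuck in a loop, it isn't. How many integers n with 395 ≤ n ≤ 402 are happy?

1

395: 395 → 115 → 27 → 53 → 34 → 25 → 29 → 85 → 89 → 145 → 42 → 20 → 4 → 16 → 37 → 58 → 89  (repeats 89)
396: 396 → 126 → 41 → 17 → 50 → 25 → 29 → 85 → 89 → 145 → 42 → 20 → 4 → 16 → 37 → 58 → 89  (repeats 89)
397: 397 → 139 → 91 → 82 → 68 → 100 → 1  (reaches 1)
398: 398 → 154 → 42 → 20 → 4 → 16 → 37 → 58 → 89 → 145 → 42  (repeats 42)
399: 399 → 171 → 51 → 26 → 40 → 16 → 37 → 58 → 89 → 145 → 42 → 20 → 4 → 16  (repeats 16)
400: 400 → 16 → 37 → 58 → 89 → 145 → 42 → 20 → 4 → 16  (repeats 16)
401: 401 → 17 → 50 → 25 → 29 → 85 → 89 → 145 → 42 → 20 → 4 → 16 → 37 → 58 → 89  (repeats 89)
402: 402 → 20 → 4 → 16 → 37 → 58 → 89 → 145 → 42 → 20  (repeats 20)
happy: 397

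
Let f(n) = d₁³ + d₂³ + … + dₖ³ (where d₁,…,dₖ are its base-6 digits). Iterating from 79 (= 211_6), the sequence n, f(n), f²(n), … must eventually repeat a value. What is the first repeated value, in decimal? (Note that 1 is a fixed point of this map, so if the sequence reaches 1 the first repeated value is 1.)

79 = (2,1,1)_6 → 2³ + 1³ + 1³ = 8 + 1 + 1 = 10
10 = (1,4)_6 → 1³ + 4³ = 1 + 64 = 65
65 = (1,4,5)_6 → 1³ + 4³ + 5³ = 1 + 64 + 125 = 190
190 = (5,1,4)_6 → 5³ + 1³ + 4³ = 125 + 1 + 64 = 190  — 190 already appeared earlier.

190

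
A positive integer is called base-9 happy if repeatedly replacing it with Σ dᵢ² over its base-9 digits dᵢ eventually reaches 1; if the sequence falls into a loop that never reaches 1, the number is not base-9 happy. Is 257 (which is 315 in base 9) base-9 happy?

not base-9 happy

257 = (3,1,5)_9 → 35
35 = (3,8)_9 → 73
73 = (8,1)_9 → 65
65 = (7,2)_9 → 53
53 = (5,8)_9 → 89
89 = (1,0,8)_9 → 65  — 65 already seen; the sequence cycles without reaching 1.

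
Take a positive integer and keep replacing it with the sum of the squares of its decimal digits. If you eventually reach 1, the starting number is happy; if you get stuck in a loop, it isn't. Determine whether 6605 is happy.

happy

6605 → 97
97 → 130
130 → 10
10 → 1  — reached 1.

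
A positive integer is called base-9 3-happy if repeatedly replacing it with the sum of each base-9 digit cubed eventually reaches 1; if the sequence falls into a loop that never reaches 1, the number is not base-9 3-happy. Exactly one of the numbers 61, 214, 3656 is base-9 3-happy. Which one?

61: 61 → 559 → 729 → 1  — reaches 1 (base-9 3-happy)
214: 214 → 476 → 980 → 540 → 432 → 152 → 856 → 128 → 134 → 638 → 1198 → 470 → 476  — repeats 476 (not base-9 3-happy)
3656: 3656 → 134 → 638 → 1198 → 470 → 476 → 980 → 540 → 432 → 152 → 856 → 128 → 134  — repeats 134 (not base-9 3-happy)

61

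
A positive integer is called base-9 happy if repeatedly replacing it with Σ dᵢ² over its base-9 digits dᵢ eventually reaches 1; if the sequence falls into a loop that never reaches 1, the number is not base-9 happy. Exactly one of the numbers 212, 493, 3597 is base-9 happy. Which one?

212: 212 → 54 → 36 → 16 → 50 → 50  — repeats 50 (not base-9 happy)
493: 493 → 85 → 17 → 65 → 53 → 89 → 65  — repeats 65 (not base-9 happy)
3597: 3597 → 125 → 81 → 1  — reaches 1 (base-9 happy)

3597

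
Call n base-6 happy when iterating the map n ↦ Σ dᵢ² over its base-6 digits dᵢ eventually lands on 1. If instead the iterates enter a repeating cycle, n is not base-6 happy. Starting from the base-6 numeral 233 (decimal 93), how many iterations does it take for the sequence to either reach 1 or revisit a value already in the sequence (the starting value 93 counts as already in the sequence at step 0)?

93 = (2,3,3)_6 → 2² + 3² + 3² = 4 + 9 + 9 = 22
22 = (3,4)_6 → 3² + 4² = 9 + 16 = 25
25 = (4,1)_6 → 4² + 1² = 16 + 1 = 17
17 = (2,5)_6 → 2² + 5² = 4 + 25 = 29
29 = (4,5)_6 → 4² + 5² = 16 + 25 = 41
41 = (1,0,5)_6 → 1² + 0² + 5² = 1 + 0 + 25 = 26
26 = (4,2)_6 → 4² + 2² = 16 + 4 = 20
20 = (3,2)_6 → 3² + 2² = 9 + 4 = 13
13 = (2,1)_6 → 2² + 1² = 4 + 1 = 5
5 = (5)_6 → 5² = 25  — 25 repeats.
That took 10 steps.

10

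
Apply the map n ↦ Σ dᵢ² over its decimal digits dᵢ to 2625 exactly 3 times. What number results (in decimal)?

51

2625 → 2² + 6² + 2² + 5² = 69
69 → 6² + 9² = 117
117 → 1² + 1² + 7² = 51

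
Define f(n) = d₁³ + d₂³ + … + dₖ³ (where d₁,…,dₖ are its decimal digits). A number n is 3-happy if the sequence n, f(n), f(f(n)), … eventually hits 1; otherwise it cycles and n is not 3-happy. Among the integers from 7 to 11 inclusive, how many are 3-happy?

1

7: 7 → 343 → 118 → 514 → 190 → 730 → 370 → 370  (repeats 370)
8: 8 → 512 → 134 → 92 → 737 → 713 → 371 → 371  (repeats 371)
9: 9 → 729 → 1080 → 513 → 153 → 153  (repeats 153)
10: 10 → 1  (reaches 1)
11: 11 → 2 → 8 → 512 → 134 → 92 → 737 → 713 → 371 → 371  (repeats 371)
3-happy: 10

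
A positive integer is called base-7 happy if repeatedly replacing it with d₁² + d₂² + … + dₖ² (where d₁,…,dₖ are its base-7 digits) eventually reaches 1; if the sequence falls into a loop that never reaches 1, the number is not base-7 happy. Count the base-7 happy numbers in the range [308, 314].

308: 308 → 40 → 50 → 2 → 4 → 16 → 8 → 2  (repeats 2)
309: 309 → 41 → 61 → 27 → 45 → 45  (repeats 45)
310: 310 → 44 → 40 → 50 → 2 → 4 → 16 → 8 → 2  (repeats 2)
311: 311 → 49 → 1  (reaches 1)
312: 312 → 56 → 2 → 4 → 16 → 8 → 2  (repeats 2)
313: 313 → 65 → 9 → 5 → 25 → 25  (repeats 25)
314: 314 → 76 → 46 → 52 → 10 → 10  (repeats 10)
base-7 happy: 311

1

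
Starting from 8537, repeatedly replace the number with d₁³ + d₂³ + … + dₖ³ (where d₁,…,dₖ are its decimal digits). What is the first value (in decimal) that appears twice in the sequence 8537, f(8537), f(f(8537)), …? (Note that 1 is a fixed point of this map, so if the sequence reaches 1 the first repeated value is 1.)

371

8537 → 8³ + 5³ + 3³ + 7³ = 512 + 125 + 27 + 343 = 1007
1007 → 1³ + 0³ + 0³ + 7³ = 1 + 0 + 0 + 343 = 344
344 → 3³ + 4³ + 4³ = 27 + 64 + 64 = 155
155 → 1³ + 5³ + 5³ = 1 + 125 + 125 = 251
251 → 2³ + 5³ + 1³ = 8 + 125 + 1 = 134
134 → 1³ + 3³ + 4³ = 1 + 27 + 64 = 92
92 → 9³ + 2³ = 729 + 8 = 737
737 → 7³ + 3³ + 7³ = 343 + 27 + 343 = 713
713 → 7³ + 1³ + 3³ = 343 + 1 + 27 = 371
371 → 3³ + 7³ + 1³ = 27 + 343 + 1 = 371  — 371 already appeared earlier.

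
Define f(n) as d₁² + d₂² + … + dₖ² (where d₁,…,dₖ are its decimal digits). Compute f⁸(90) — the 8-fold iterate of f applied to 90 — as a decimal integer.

42

90 → 9² + 0² = 81 + 0 = 81
81 → 8² + 1² = 64 + 1 = 65
65 → 6² + 5² = 36 + 25 = 61
61 → 6² + 1² = 36 + 1 = 37
37 → 3² + 7² = 9 + 49 = 58
58 → 5² + 8² = 25 + 64 = 89
89 → 8² + 9² = 64 + 81 = 145
145 → 1² + 4² + 5² = 1 + 16 + 25 = 42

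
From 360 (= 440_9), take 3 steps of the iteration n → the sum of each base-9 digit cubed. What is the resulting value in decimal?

638

360 = (4,4,0)_9 → 4³ + 4³ + 0³ = 64 + 64 + 0 = 128
128 = (1,5,2)_9 → 1³ + 5³ + 2³ = 1 + 125 + 8 = 134
134 = (1,5,8)_9 → 1³ + 5³ + 8³ = 1 + 125 + 512 = 638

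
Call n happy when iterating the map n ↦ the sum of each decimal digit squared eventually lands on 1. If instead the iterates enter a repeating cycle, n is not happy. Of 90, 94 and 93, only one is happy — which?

94

90: 90 → 81 → 65 → 61 → 37 → 58 → 89 → 145 → 42 → 20 → 4 → 16 → 37  — repeats 37 (not happy)
94: 94 → 97 → 130 → 10 → 1  — reaches 1 (happy)
93: 93 → 90 → 81 → 65 → 61 → 37 → 58 → 89 → 145 → 42 → 20 → 4 → 16 → 37  — repeats 37 (not happy)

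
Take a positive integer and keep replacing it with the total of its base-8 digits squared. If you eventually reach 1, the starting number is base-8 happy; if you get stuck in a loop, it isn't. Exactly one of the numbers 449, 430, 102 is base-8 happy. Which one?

430

449: 449 → 50 → 40 → 25 → 10 → 5 → 25  — repeats 25 (not base-8 happy)
430: 430 → 97 → 18 → 8 → 1  — reaches 1 (base-8 happy)
102: 102 → 53 → 61 → 74 → 6 → 36 → 32 → 16 → 4 → 16  — repeats 16 (not base-8 happy)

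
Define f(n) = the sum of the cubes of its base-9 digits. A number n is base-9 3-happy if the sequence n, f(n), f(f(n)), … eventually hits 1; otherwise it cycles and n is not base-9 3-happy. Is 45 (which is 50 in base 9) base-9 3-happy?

base-9 3-happy

45 = (5,0)_9 → 5³ + 0³ = 125 + 0 = 125
125 = (1,4,8)_9 → 1³ + 4³ + 8³ = 1 + 64 + 512 = 577
577 = (7,1,1)_9 → 7³ + 1³ + 1³ = 343 + 1 + 1 = 345
345 = (4,2,3)_9 → 4³ + 2³ + 3³ = 64 + 8 + 27 = 99
99 = (1,2,0)_9 → 1³ + 2³ + 0³ = 1 + 8 + 0 = 9
9 = (1,0)_9 → 1³ + 0³ = 1 + 0 = 1  — reached 1.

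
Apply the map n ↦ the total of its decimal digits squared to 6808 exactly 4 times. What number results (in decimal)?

25

6808 → 6² + 8² + 0² + 8² = 36 + 64 + 0 + 64 = 164
164 → 1² + 6² + 4² = 1 + 36 + 16 = 53
53 → 5² + 3² = 25 + 9 = 34
34 → 3² + 4² = 9 + 16 = 25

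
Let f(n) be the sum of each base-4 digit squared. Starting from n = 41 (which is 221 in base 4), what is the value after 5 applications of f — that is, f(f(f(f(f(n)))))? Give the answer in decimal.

1

41 = (2,2,1)_4 → 2² + 2² + 1² = 9
9 = (2,1)_4 → 2² + 1² = 5
5 = (1,1)_4 → 1² + 1² = 2
2 = (2)_4 → 2² = 4
4 = (1,0)_4 → 1² + 0² = 1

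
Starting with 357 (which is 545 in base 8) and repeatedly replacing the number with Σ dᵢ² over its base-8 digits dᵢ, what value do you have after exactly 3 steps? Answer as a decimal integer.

25

357 = (5,4,5)_8 → 5² + 4² + 5² = 66
66 = (1,0,2)_8 → 1² + 0² + 2² = 5
5 = (5)_8 → 5² = 25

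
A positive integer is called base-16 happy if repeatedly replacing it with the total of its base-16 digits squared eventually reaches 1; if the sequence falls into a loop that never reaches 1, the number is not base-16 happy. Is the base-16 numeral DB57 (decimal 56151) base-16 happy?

not base-16 happy

56151 = (13,11,5,7)_16 → 13² + 11² + 5² + 7² = 169 + 121 + 25 + 49 = 364
364 = (1,6,12)_16 → 1² + 6² + 12² = 1 + 36 + 144 = 181
181 = (11,5)_16 → 11² + 5² = 121 + 25 = 146
146 = (9,2)_16 → 9² + 2² = 81 + 4 = 85
85 = (5,5)_16 → 5² + 5² = 25 + 25 = 50
50 = (3,2)_16 → 3² + 2² = 9 + 4 = 13
13 = (13)_16 → 13² = 169
169 = (10,9)_16 → 10² + 9² = 100 + 81 = 181  — 181 already seen; the sequence cycles without reaching 1.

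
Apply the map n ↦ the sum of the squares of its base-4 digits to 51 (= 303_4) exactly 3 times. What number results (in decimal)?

51 = (3,0,3)_4 → 3² + 0² + 3² = 9 + 0 + 9 = 18
18 = (1,0,2)_4 → 1² + 0² + 2² = 1 + 0 + 4 = 5
5 = (1,1)_4 → 1² + 1² = 1 + 1 = 2

2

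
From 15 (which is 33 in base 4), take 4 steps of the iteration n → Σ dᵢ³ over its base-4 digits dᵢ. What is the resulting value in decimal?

15 = (3,3)_4 → 3³ + 3³ = 54
54 = (3,1,2)_4 → 3³ + 1³ + 2³ = 36
36 = (2,1,0)_4 → 2³ + 1³ + 0³ = 9
9 = (2,1)_4 → 2³ + 1³ = 9

9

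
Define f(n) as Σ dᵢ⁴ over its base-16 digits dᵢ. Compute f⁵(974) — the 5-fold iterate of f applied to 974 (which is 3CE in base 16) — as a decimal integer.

1298

974 = (3,12,14)_16 → 3⁴ + 12⁴ + 14⁴ = 59233
59233 = (14,7,6,1)_16 → 14⁴ + 7⁴ + 6⁴ + 1⁴ = 42114
42114 = (10,4,8,2)_16 → 10⁴ + 4⁴ + 8⁴ + 2⁴ = 14368
14368 = (3,8,2,0)_16 → 3⁴ + 8⁴ + 2⁴ + 0⁴ = 4193
4193 = (1,0,6,1)_16 → 1⁴ + 0⁴ + 6⁴ + 1⁴ = 1298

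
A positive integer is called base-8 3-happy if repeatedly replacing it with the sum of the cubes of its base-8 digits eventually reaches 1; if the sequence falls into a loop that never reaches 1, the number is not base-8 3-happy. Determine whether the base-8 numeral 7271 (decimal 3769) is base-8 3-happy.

3769 = (7,2,7,1)_8 → 7³ + 2³ + 7³ + 1³ = 343 + 8 + 343 + 1 = 695
695 = (1,2,6,7)_8 → 1³ + 2³ + 6³ + 7³ = 1 + 8 + 216 + 343 = 568
568 = (1,0,7,0)_8 → 1³ + 0³ + 7³ + 0³ = 1 + 0 + 343 + 0 = 344
344 = (5,3,0)_8 → 5³ + 3³ + 0³ = 125 + 27 + 0 = 152
152 = (2,3,0)_8 → 2³ + 3³ + 0³ = 8 + 27 + 0 = 35
35 = (4,3)_8 → 4³ + 3³ = 64 + 27 = 91
91 = (1,3,3)_8 → 1³ + 3³ + 3³ = 1 + 27 + 27 = 55
55 = (6,7)_8 → 6³ + 7³ = 216 + 343 = 559
559 = (1,0,5,7)_8 → 1³ + 0³ + 5³ + 7³ = 1 + 0 + 125 + 343 = 469
469 = (7,2,5)_8 → 7³ + 2³ + 5³ = 343 + 8 + 125 = 476
476 = (7,3,4)_8 → 7³ + 3³ + 4³ = 343 + 27 + 64 = 434
434 = (6,6,2)_8 → 6³ + 6³ + 2³ = 216 + 216 + 8 = 440
440 = (6,7,0)_8 → 6³ + 7³ + 0³ = 216 + 343 + 0 = 559  — 559 already seen; the sequence cycles without reaching 1.

not base-8 3-happy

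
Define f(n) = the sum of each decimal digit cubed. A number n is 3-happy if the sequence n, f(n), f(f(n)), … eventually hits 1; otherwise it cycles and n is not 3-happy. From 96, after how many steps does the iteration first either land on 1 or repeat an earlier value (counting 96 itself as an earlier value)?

96 → 9³ + 6³ = 945
945 → 9³ + 4³ + 5³ = 918
918 → 9³ + 1³ + 8³ = 1242
1242 → 1³ + 2³ + 4³ + 2³ = 81
81 → 8³ + 1³ = 513
513 → 5³ + 1³ + 3³ = 153
153 → 1³ + 5³ + 3³ = 153  — 153 repeats.
That took 7 steps.

7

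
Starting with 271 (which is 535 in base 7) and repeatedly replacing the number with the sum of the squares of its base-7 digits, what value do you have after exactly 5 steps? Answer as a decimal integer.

271 = (5,3,5)_7 → 5² + 3² + 5² = 59
59 = (1,1,3)_7 → 1² + 1² + 3² = 11
11 = (1,4)_7 → 1² + 4² = 17
17 = (2,3)_7 → 2² + 3² = 13
13 = (1,6)_7 → 1² + 6² = 37

37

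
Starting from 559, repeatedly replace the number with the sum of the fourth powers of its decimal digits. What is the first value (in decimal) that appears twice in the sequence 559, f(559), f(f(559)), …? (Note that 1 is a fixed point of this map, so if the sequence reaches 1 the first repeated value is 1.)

13139

559 → 5⁴ + 5⁴ + 9⁴ = 7811
7811 → 7⁴ + 8⁴ + 1⁴ + 1⁴ = 6499
6499 → 6⁴ + 4⁴ + 9⁴ + 9⁴ = 14674
14674 → 1⁴ + 4⁴ + 6⁴ + 7⁴ + 4⁴ = 4210
4210 → 4⁴ + 2⁴ + 1⁴ + 0⁴ = 273
273 → 2⁴ + 7⁴ + 3⁴ = 2498
2498 → 2⁴ + 4⁴ + 9⁴ + 8⁴ = 10929
10929 → 1⁴ + 0⁴ + 9⁴ + 2⁴ + 9⁴ = 13139
13139 → 1⁴ + 3⁴ + 1⁴ + 3⁴ + 9⁴ = 6725
6725 → 6⁴ + 7⁴ + 2⁴ + 5⁴ = 4338
4338 → 4⁴ + 3⁴ + 3⁴ + 8⁴ = 4514
4514 → 4⁴ + 5⁴ + 1⁴ + 4⁴ = 1138
1138 → 1⁴ + 1⁴ + 3⁴ + 8⁴ = 4179
4179 → 4⁴ + 1⁴ + 7⁴ + 9⁴ = 9219
9219 → 9⁴ + 2⁴ + 1⁴ + 9⁴ = 13139  — 13139 already appeared earlier.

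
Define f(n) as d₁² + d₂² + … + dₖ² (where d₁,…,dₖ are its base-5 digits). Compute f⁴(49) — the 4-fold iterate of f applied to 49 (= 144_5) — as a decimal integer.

1

49 = (1,4,4)_5 → 33
33 = (1,1,3)_5 → 11
11 = (2,1)_5 → 5
5 = (1,0)_5 → 1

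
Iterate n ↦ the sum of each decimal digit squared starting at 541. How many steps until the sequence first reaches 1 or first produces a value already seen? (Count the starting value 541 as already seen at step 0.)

9

541 → 5² + 4² + 1² = 25 + 16 + 1 = 42
42 → 4² + 2² = 16 + 4 = 20
20 → 2² + 0² = 4 + 0 = 4
4 → 4² = 16
16 → 1² + 6² = 1 + 36 = 37
37 → 3² + 7² = 9 + 49 = 58
58 → 5² + 8² = 25 + 64 = 89
89 → 8² + 9² = 64 + 81 = 145
145 → 1² + 4² + 5² = 1 + 16 + 25 = 42  — 42 repeats.
That took 9 steps.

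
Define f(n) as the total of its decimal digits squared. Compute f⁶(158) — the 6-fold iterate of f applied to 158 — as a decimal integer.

58

158 → 1² + 5² + 8² = 90
90 → 9² + 0² = 81
81 → 8² + 1² = 65
65 → 6² + 5² = 61
61 → 6² + 1² = 37
37 → 3² + 7² = 58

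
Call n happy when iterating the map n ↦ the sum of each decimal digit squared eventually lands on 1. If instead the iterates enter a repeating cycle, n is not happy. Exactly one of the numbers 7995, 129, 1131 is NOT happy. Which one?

1131

7995: 7995 → 236 → 49 → 97 → 130 → 10 → 1  — reaches 1 (happy)
129: 129 → 86 → 100 → 1  — reaches 1 (happy)
1131: 1131 → 12 → 5 → 25 → 29 → 85 → 89 → 145 → 42 → 20 → 4 → 16 → 37 → 58 → 89  — repeats 89 (not happy)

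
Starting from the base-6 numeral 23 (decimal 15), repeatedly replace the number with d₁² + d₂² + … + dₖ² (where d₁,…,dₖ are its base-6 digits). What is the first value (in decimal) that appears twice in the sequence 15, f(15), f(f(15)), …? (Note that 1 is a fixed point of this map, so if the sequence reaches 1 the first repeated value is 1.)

15 = (2,3)_6 → 2² + 3² = 13
13 = (2,1)_6 → 2² + 1² = 5
5 = (5)_6 → 5² = 25
25 = (4,1)_6 → 4² + 1² = 17
17 = (2,5)_6 → 2² + 5² = 29
29 = (4,5)_6 → 4² + 5² = 41
41 = (1,0,5)_6 → 1² + 0² + 5² = 26
26 = (4,2)_6 → 4² + 2² = 20
20 = (3,2)_6 → 3² + 2² = 13  — 13 already appeared earlier.

13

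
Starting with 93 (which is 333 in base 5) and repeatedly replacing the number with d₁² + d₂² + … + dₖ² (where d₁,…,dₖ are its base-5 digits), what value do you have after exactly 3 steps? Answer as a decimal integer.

1

93 = (3,3,3)_5 → 27
27 = (1,0,2)_5 → 5
5 = (1,0)_5 → 1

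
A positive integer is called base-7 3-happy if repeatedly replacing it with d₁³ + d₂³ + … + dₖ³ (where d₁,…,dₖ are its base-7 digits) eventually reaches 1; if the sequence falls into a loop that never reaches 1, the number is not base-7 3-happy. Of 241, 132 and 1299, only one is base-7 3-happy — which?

241

241: 241 → 307 → 433 → 343 → 1  — reaches 1 (base-7 3-happy)
132: 132 → 288 → 342 → 648 → 282 → 258 → 342  — repeats 342 (not base-7 3-happy)
1299: 1299 → 243 → 405 → 219 → 99 → 9 → 9  — repeats 9 (not base-7 3-happy)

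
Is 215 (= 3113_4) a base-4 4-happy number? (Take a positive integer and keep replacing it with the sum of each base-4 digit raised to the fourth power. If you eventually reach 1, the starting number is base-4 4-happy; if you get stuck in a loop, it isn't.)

215 = (3,1,1,3)_4 → 3⁴ + 1⁴ + 1⁴ + 3⁴ = 164
164 = (2,2,1,0)_4 → 2⁴ + 2⁴ + 1⁴ + 0⁴ = 33
33 = (2,0,1)_4 → 2⁴ + 0⁴ + 1⁴ = 17
17 = (1,0,1)_4 → 1⁴ + 0⁴ + 1⁴ = 2
2 = (2)_4 → 2⁴ = 16
16 = (1,0,0)_4 → 1⁴ + 0⁴ + 0⁴ = 1  — reached 1.

base-4 4-happy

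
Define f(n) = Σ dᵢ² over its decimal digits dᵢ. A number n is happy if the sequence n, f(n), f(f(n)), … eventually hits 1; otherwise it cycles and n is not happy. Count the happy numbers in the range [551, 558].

1

551: 551 → 51 → 26 → 40 → 16 → 37 → 58 → 89 → 145 → 42 → 20 → 4 → 16  (repeats 16)
552: 552 → 54 → 41 → 17 → 50 → 25 → 29 → 85 → 89 → 145 → 42 → 20 → 4 → 16 → 37 → 58 → 89  (repeats 89)
553: 553 → 59 → 106 → 37 → 58 → 89 → 145 → 42 → 20 → 4 → 16 → 37  (repeats 37)
554: 554 → 66 → 72 → 53 → 34 → 25 → 29 → 85 → 89 → 145 → 42 → 20 → 4 → 16 → 37 → 58 → 89  (repeats 89)
555: 555 → 75 → 74 → 65 → 61 → 37 → 58 → 89 → 145 → 42 → 20 → 4 → 16 → 37  (repeats 37)
556: 556 → 86 → 100 → 1  (reaches 1)
557: 557 → 99 → 162 → 41 → 17 → 50 → 25 → 29 → 85 → 89 → 145 → 42 → 20 → 4 → 16 → 37 → 58 → 89  (repeats 89)
558: 558 → 114 → 18 → 65 → 61 → 37 → 58 → 89 → 145 → 42 → 20 → 4 → 16 → 37  (repeats 37)
happy: 556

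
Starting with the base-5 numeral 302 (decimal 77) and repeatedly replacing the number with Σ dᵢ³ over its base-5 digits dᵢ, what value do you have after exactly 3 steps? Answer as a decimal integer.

77 = (3,0,2)_5 → 3³ + 0³ + 2³ = 27 + 0 + 8 = 35
35 = (1,2,0)_5 → 1³ + 2³ + 0³ = 1 + 8 + 0 = 9
9 = (1,4)_5 → 1³ + 4³ = 1 + 64 = 65

65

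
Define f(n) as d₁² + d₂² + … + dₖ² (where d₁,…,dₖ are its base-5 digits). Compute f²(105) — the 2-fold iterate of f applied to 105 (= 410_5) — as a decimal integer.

13

105 = (4,1,0)_5 → 4² + 1² + 0² = 17
17 = (3,2)_5 → 3² + 2² = 13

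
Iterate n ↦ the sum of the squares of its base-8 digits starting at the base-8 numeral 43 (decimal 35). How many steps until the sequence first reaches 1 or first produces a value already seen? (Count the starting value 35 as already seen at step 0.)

4

35 = (4,3)_8 → 4² + 3² = 25
25 = (3,1)_8 → 3² + 1² = 10
10 = (1,2)_8 → 1² + 2² = 5
5 = (5)_8 → 5² = 25  — 25 repeats.
That took 4 steps.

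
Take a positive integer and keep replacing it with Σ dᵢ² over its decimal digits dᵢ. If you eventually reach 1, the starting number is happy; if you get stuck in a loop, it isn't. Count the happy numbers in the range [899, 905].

3

899: 899 → 226 → 44 → 32 → 13 → 10 → 1  (reaches 1)
900: 900 → 81 → 65 → 61 → 37 → 58 → 89 → 145 → 42 → 20 → 4 → 16 → 37  (repeats 37)
901: 901 → 82 → 68 → 100 → 1  (reaches 1)
902: 902 → 85 → 89 → 145 → 42 → 20 → 4 → 16 → 37 → 58 → 89  (repeats 89)
903: 903 → 90 → 81 → 65 → 61 → 37 → 58 → 89 → 145 → 42 → 20 → 4 → 16 → 37  (repeats 37)
904: 904 → 97 → 130 → 10 → 1  (reaches 1)
905: 905 → 106 → 37 → 58 → 89 → 145 → 42 → 20 → 4 → 16 → 37  (repeats 37)
happy: 899, 901, 904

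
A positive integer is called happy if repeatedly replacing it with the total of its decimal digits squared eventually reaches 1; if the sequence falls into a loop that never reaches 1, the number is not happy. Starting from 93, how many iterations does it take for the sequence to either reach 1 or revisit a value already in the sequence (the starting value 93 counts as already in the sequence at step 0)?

13

93 → 9² + 3² = 81 + 9 = 90
90 → 9² + 0² = 81 + 0 = 81
81 → 8² + 1² = 64 + 1 = 65
65 → 6² + 5² = 36 + 25 = 61
61 → 6² + 1² = 36 + 1 = 37
37 → 3² + 7² = 9 + 49 = 58
58 → 5² + 8² = 25 + 64 = 89
89 → 8² + 9² = 64 + 81 = 145
145 → 1² + 4² + 5² = 1 + 16 + 25 = 42
42 → 4² + 2² = 16 + 4 = 20
20 → 2² + 0² = 4 + 0 = 4
4 → 4² = 16
16 → 1² + 6² = 1 + 36 = 37  — 37 repeats.
That took 13 steps.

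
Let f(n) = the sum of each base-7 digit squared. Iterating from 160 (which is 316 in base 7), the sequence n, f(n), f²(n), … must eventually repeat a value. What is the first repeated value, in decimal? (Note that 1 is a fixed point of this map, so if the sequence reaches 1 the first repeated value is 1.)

160 = (3,1,6)_7 → 46
46 = (6,4)_7 → 52
52 = (1,0,3)_7 → 10
10 = (1,3)_7 → 10  — 10 already appeared earlier.

10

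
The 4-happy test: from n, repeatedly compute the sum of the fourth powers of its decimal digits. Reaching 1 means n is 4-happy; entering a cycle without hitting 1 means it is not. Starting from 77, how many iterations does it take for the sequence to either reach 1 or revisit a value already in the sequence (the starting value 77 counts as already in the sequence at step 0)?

77 → 7⁴ + 7⁴ = 4802
4802 → 4⁴ + 8⁴ + 0⁴ + 2⁴ = 4368
4368 → 4⁴ + 3⁴ + 6⁴ + 8⁴ = 5729
5729 → 5⁴ + 7⁴ + 2⁴ + 9⁴ = 9603
9603 → 9⁴ + 6⁴ + 0⁴ + 3⁴ = 7938
7938 → 7⁴ + 9⁴ + 3⁴ + 8⁴ = 13139
13139 → 1⁴ + 3⁴ + 1⁴ + 3⁴ + 9⁴ = 6725
6725 → 6⁴ + 7⁴ + 2⁴ + 5⁴ = 4338
4338 → 4⁴ + 3⁴ + 3⁴ + 8⁴ = 4514
4514 → 4⁴ + 5⁴ + 1⁴ + 4⁴ = 1138
1138 → 1⁴ + 1⁴ + 3⁴ + 8⁴ = 4179
4179 → 4⁴ + 1⁴ + 7⁴ + 9⁴ = 9219
9219 → 9⁴ + 2⁴ + 1⁴ + 9⁴ = 13139  — 13139 repeats.
That took 13 steps.

13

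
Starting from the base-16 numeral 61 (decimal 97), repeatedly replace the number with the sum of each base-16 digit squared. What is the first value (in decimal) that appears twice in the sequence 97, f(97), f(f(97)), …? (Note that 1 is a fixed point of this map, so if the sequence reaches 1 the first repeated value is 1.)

169

97 = (6,1)_16 → 37
37 = (2,5)_16 → 29
29 = (1,13)_16 → 170
170 = (10,10)_16 → 200
200 = (12,8)_16 → 208
208 = (13,0)_16 → 169
169 = (10,9)_16 → 181
181 = (11,5)_16 → 146
146 = (9,2)_16 → 85
85 = (5,5)_16 → 50
50 = (3,2)_16 → 13
13 = (13)_16 → 169  — 169 already appeared earlier.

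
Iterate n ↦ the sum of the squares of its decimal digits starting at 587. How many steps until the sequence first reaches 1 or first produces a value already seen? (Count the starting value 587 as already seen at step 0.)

587 → 138
138 → 74
74 → 65
65 → 61
61 → 37
37 → 58
58 → 89
89 → 145
145 → 42
42 → 20
20 → 4
4 → 16
16 → 37  — 37 repeats.
That took 13 steps.

13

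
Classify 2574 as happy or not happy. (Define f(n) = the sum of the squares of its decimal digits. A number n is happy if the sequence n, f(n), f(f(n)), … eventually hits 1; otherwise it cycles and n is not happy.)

2574 → 94
94 → 97
97 → 130
130 → 10
10 → 1  — reached 1.

happy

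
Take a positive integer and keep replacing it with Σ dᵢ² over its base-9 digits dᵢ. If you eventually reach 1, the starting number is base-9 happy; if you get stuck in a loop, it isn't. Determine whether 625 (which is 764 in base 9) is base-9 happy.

base-9 happy

625 = (7,6,4)_9 → 101
101 = (1,2,2)_9 → 9
9 = (1,0)_9 → 1  — reached 1.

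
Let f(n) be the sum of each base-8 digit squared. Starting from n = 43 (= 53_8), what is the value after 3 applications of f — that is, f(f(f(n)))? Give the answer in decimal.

20

43 = (5,3)_8 → 5² + 3² = 34
34 = (4,2)_8 → 4² + 2² = 20
20 = (2,4)_8 → 2² + 4² = 20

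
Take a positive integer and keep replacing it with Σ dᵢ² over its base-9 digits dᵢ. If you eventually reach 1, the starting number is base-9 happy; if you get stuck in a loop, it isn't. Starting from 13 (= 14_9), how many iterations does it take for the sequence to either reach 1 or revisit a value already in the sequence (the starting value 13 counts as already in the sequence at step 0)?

13 = (1,4)_9 → 1² + 4² = 1 + 16 = 17
17 = (1,8)_9 → 1² + 8² = 1 + 64 = 65
65 = (7,2)_9 → 7² + 2² = 49 + 4 = 53
53 = (5,8)_9 → 5² + 8² = 25 + 64 = 89
89 = (1,0,8)_9 → 1² + 0² + 8² = 1 + 0 + 64 = 65  — 65 repeats.
That took 5 steps.

5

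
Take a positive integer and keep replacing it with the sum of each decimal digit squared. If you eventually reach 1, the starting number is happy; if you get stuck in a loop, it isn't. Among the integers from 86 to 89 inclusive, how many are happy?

86: 86 → 100 → 1  — happy
87: 87 → 113 → 11 → 2 → 4 → 16 → 37 → 58 → 89 → 145 → 42 → 20 → 4  — not happy
88: 88 → 128 → 69 → 117 → 51 → 26 → 40 → 16 → 37 → 58 → 89 → 145 → 42 → 20 → 4 → 16  — not happy
89: 89 → 145 → 42 → 20 → 4 → 16 → 37 → 58 → 89  — not happy
happy: 86

1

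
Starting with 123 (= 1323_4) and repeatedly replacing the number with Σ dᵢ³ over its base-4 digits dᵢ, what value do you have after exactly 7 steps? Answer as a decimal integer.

123 = (1,3,2,3)_4 → 1³ + 3³ + 2³ + 3³ = 1 + 27 + 8 + 27 = 63
63 = (3,3,3)_4 → 3³ + 3³ + 3³ = 27 + 27 + 27 = 81
81 = (1,1,0,1)_4 → 1³ + 1³ + 0³ + 1³ = 1 + 1 + 0 + 1 = 3
3 = (3)_4 → 3³ = 27
27 = (1,2,3)_4 → 1³ + 2³ + 3³ = 1 + 8 + 27 = 36
36 = (2,1,0)_4 → 2³ + 1³ + 0³ = 8 + 1 + 0 = 9
9 = (2,1)_4 → 2³ + 1³ = 8 + 1 = 9

9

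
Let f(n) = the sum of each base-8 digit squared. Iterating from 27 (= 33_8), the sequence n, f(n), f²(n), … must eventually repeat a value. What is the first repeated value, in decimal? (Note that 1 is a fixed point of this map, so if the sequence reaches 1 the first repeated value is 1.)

1

27 = (3,3)_8 → 3² + 3² = 18
18 = (2,2)_8 → 2² + 2² = 8
8 = (1,0)_8 → 1² + 0² = 1  — reached the fixed point 1.
1 → 1, so 1 is the first repeated value.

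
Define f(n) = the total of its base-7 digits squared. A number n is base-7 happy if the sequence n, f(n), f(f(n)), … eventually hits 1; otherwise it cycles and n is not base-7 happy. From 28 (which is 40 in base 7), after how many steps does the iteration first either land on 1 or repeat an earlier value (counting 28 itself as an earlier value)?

5

28 = (4,0)_7 → 4² + 0² = 16 + 0 = 16
16 = (2,2)_7 → 2² + 2² = 4 + 4 = 8
8 = (1,1)_7 → 1² + 1² = 1 + 1 = 2
2 = (2)_7 → 2² = 4
4 = (4)_7 → 4² = 16  — 16 repeats.
That took 5 steps.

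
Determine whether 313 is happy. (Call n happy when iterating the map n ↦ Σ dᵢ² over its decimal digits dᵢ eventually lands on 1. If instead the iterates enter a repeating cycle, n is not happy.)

happy

313 → 3² + 1² + 3² = 9 + 1 + 9 = 19
19 → 1² + 9² = 1 + 81 = 82
82 → 8² + 2² = 64 + 4 = 68
68 → 6² + 8² = 36 + 64 = 100
100 → 1² + 0² + 0² = 1 + 0 + 0 = 1  — reached 1.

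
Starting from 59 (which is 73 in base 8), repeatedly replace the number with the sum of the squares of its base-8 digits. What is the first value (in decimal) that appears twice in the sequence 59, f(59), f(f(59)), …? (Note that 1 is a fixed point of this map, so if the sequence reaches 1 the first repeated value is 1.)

59 = (7,3)_8 → 7² + 3² = 49 + 9 = 58
58 = (7,2)_8 → 7² + 2² = 49 + 4 = 53
53 = (6,5)_8 → 6² + 5² = 36 + 25 = 61
61 = (7,5)_8 → 7² + 5² = 49 + 25 = 74
74 = (1,1,2)_8 → 1² + 1² + 2² = 1 + 1 + 4 = 6
6 = (6)_8 → 6² = 36
36 = (4,4)_8 → 4² + 4² = 16 + 16 = 32
32 = (4,0)_8 → 4² + 0² = 16 + 0 = 16
16 = (2,0)_8 → 2² + 0² = 4 + 0 = 4
4 = (4)_8 → 4² = 16  — 16 already appeared earlier.

16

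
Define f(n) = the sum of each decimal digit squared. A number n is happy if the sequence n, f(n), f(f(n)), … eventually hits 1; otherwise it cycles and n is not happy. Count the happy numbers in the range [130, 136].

2

130: 130 → 10 → 1  — happy
131: 131 → 11 → 2 → 4 → 16 → 37 → 58 → 89 → 145 → 42 → 20 → 4  — not happy
132: 132 → 14 → 17 → 50 → 25 → 29 → 85 → 89 → 145 → 42 → 20 → 4 → 16 → 37 → 58 → 89  — not happy
133: 133 → 19 → 82 → 68 → 100 → 1  — happy
134: 134 → 26 → 40 → 16 → 37 → 58 → 89 → 145 → 42 → 20 → 4 → 16  — not happy
135: 135 → 35 → 34 → 25 → 29 → 85 → 89 → 145 → 42 → 20 → 4 → 16 → 37 → 58 → 89  — not happy
136: 136 → 46 → 52 → 29 → 85 → 89 → 145 → 42 → 20 → 4 → 16 → 37 → 58 → 89  — not happy
happy: 130, 133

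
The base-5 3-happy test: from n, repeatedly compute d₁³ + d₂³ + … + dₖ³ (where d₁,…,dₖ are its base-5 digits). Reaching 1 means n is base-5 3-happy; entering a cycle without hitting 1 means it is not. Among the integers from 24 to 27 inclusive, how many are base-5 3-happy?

1

24: 24 → 128 → 28 → 28  — not base-5 3-happy
25: 25 → 1  — base-5 3-happy
26: 26 → 2 → 8 → 28 → 28  — not base-5 3-happy
27: 27 → 9 → 65 → 35 → 9  — not base-5 3-happy
base-5 3-happy: 25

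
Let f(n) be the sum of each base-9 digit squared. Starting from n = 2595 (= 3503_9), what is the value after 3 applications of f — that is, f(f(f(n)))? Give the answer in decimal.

53

2595 = (3,5,0,3)_9 → 3² + 5² + 0² + 3² = 43
43 = (4,7)_9 → 4² + 7² = 65
65 = (7,2)_9 → 7² + 2² = 53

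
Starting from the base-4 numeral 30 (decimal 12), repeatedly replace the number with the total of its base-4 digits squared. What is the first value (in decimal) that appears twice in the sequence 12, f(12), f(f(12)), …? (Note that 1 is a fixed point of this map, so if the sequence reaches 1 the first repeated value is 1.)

1

12 = (3,0)_4 → 3² + 0² = 9 + 0 = 9
9 = (2,1)_4 → 2² + 1² = 4 + 1 = 5
5 = (1,1)_4 → 1² + 1² = 1 + 1 = 2
2 = (2)_4 → 2² = 4
4 = (1,0)_4 → 1² + 0² = 1 + 0 = 1  — reached the fixed point 1.
1 → 1, so 1 is the first repeated value.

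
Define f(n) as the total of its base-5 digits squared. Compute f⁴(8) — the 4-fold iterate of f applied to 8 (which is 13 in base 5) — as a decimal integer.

8 = (1,3)_5 → 1² + 3² = 1 + 9 = 10
10 = (2,0)_5 → 2² + 0² = 4 + 0 = 4
4 = (4)_5 → 4² = 16
16 = (3,1)_5 → 3² + 1² = 9 + 1 = 10

10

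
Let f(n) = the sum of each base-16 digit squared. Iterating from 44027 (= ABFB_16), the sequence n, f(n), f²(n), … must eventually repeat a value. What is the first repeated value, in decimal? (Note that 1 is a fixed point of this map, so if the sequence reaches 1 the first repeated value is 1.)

44027 = (10,11,15,11)_16 → 10² + 11² + 15² + 11² = 567
567 = (2,3,7)_16 → 2² + 3² + 7² = 62
62 = (3,14)_16 → 3² + 14² = 205
205 = (12,13)_16 → 12² + 13² = 313
313 = (1,3,9)_16 → 1² + 3² + 9² = 91
91 = (5,11)_16 → 5² + 11² = 146
146 = (9,2)_16 → 9² + 2² = 85
85 = (5,5)_16 → 5² + 5² = 50
50 = (3,2)_16 → 3² + 2² = 13
13 = (13)_16 → 13² = 169
169 = (10,9)_16 → 10² + 9² = 181
181 = (11,5)_16 → 11² + 5² = 146  — 146 already appeared earlier.

146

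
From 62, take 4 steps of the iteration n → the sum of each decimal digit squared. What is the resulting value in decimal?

62 → 6² + 2² = 40
40 → 4² + 0² = 16
16 → 1² + 6² = 37
37 → 3² + 7² = 58

58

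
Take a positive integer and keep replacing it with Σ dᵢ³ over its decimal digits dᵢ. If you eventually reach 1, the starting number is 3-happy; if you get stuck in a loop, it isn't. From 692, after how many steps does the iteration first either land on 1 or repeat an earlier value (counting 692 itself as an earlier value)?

9

692 → 6³ + 9³ + 2³ = 216 + 729 + 8 = 953
953 → 9³ + 5³ + 3³ = 729 + 125 + 27 = 881
881 → 8³ + 8³ + 1³ = 512 + 512 + 1 = 1025
1025 → 1³ + 0³ + 2³ + 5³ = 1 + 0 + 8 + 125 = 134
134 → 1³ + 3³ + 4³ = 1 + 27 + 64 = 92
92 → 9³ + 2³ = 729 + 8 = 737
737 → 7³ + 3³ + 7³ = 343 + 27 + 343 = 713
713 → 7³ + 1³ + 3³ = 343 + 1 + 27 = 371
371 → 3³ + 7³ + 1³ = 27 + 343 + 1 = 371  — 371 repeats.
That took 9 steps.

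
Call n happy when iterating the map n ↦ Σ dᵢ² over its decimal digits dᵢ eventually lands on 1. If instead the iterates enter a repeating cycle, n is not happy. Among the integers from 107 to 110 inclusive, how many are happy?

107: 107 → 50 → 25 → 29 → 85 → 89 → 145 → 42 → 20 → 4 → 16 → 37 → 58 → 89  (repeats 89)
108: 108 → 65 → 61 → 37 → 58 → 89 → 145 → 42 → 20 → 4 → 16 → 37  (repeats 37)
109: 109 → 82 → 68 → 100 → 1  (reaches 1)
110: 110 → 2 → 4 → 16 → 37 → 58 → 89 → 145 → 42 → 20 → 4  (repeats 4)
happy: 109

1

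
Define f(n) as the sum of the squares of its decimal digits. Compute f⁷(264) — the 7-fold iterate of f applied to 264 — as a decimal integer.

264 → 2² + 6² + 4² = 56
56 → 5² + 6² = 61
61 → 6² + 1² = 37
37 → 3² + 7² = 58
58 → 5² + 8² = 89
89 → 8² + 9² = 145
145 → 1² + 4² + 5² = 42

42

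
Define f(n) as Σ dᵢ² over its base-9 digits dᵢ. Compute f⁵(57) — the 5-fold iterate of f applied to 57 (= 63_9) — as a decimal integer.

57 = (6,3)_9 → 6² + 3² = 45
45 = (5,0)_9 → 5² + 0² = 25
25 = (2,7)_9 → 2² + 7² = 53
53 = (5,8)_9 → 5² + 8² = 89
89 = (1,0,8)_9 → 1² + 0² + 8² = 65

65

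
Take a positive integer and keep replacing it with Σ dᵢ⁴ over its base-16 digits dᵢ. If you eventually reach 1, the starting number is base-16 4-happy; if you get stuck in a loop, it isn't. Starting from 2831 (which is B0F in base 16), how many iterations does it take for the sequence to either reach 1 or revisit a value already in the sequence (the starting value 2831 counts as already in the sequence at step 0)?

12

2831 = (11,0,15)_16 → 11⁴ + 0⁴ + 15⁴ = 65266
65266 = (15,14,15,2)_16 → 15⁴ + 14⁴ + 15⁴ + 2⁴ = 139682
139682 = (2,2,1,10,2)_16 → 2⁴ + 2⁴ + 1⁴ + 10⁴ + 2⁴ = 10049
10049 = (2,7,4,1)_16 → 2⁴ + 7⁴ + 4⁴ + 1⁴ = 2674
2674 = (10,7,2)_16 → 10⁴ + 7⁴ + 2⁴ = 12417
12417 = (3,0,8,1)_16 → 3⁴ + 0⁴ + 8⁴ + 1⁴ = 4178
4178 = (1,0,5,2)_16 → 1⁴ + 0⁴ + 5⁴ + 2⁴ = 642
642 = (2,8,2)_16 → 2⁴ + 8⁴ + 2⁴ = 4128
4128 = (1,0,2,0)_16 → 1⁴ + 0⁴ + 2⁴ + 0⁴ = 17
17 = (1,1)_16 → 1⁴ + 1⁴ = 2
2 = (2)_16 → 2⁴ = 16
16 = (1,0)_16 → 1⁴ + 0⁴ = 1  — reached 1.
That took 12 steps.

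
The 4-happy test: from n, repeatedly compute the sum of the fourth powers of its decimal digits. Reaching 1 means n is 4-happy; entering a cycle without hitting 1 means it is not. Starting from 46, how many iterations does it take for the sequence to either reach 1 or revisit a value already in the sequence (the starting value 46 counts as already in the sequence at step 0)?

46 → 4⁴ + 6⁴ = 256 + 1296 = 1552
1552 → 1⁴ + 5⁴ + 5⁴ + 2⁴ = 1 + 625 + 625 + 16 = 1267
1267 → 1⁴ + 2⁴ + 6⁴ + 7⁴ = 1 + 16 + 1296 + 2401 = 3714
3714 → 3⁴ + 7⁴ + 1⁴ + 4⁴ = 81 + 2401 + 1 + 256 = 2739
2739 → 2⁴ + 7⁴ + 3⁴ + 9⁴ = 16 + 2401 + 81 + 6561 = 9059
9059 → 9⁴ + 0⁴ + 5⁴ + 9⁴ = 6561 + 0 + 625 + 6561 = 13747
13747 → 1⁴ + 3⁴ + 7⁴ + 4⁴ + 7⁴ = 1 + 81 + 2401 + 256 + 2401 = 5140
5140 → 5⁴ + 1⁴ + 4⁴ + 0⁴ = 625 + 1 + 256 + 0 = 882
882 → 8⁴ + 8⁴ + 2⁴ = 4096 + 4096 + 16 = 8208
8208 → 8⁴ + 2⁴ + 0⁴ + 8⁴ = 4096 + 16 + 0 + 4096 = 8208  — 8208 repeats.
That took 10 steps.

10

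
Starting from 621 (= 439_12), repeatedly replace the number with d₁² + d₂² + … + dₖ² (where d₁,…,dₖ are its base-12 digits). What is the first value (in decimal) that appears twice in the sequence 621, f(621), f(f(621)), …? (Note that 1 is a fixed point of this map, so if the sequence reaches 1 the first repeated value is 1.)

164

621 = (4,3,9)_12 → 106
106 = (8,10)_12 → 164
164 = (1,1,8)_12 → 66
66 = (5,6)_12 → 61
61 = (5,1)_12 → 26
26 = (2,2)_12 → 8
8 = (8)_12 → 64
64 = (5,4)_12 → 41
41 = (3,5)_12 → 34
34 = (2,10)_12 → 104
104 = (8,8)_12 → 128
128 = (10,8)_12 → 164  — 164 already appeared earlier.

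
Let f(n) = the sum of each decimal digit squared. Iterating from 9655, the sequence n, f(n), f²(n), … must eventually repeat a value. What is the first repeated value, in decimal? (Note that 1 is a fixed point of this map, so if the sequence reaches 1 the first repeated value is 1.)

9655 → 167
167 → 86
86 → 100
100 → 1  — reached the fixed point 1.
1 → 1, so 1 is the first repeated value.

1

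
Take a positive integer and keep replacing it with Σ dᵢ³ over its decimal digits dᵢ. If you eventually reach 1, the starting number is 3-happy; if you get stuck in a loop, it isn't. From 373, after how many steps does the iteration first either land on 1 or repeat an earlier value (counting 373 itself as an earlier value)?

373 → 397
397 → 1099
1099 → 1459
1459 → 919
919 → 1459  — 1459 repeats.
That took 5 steps.

5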